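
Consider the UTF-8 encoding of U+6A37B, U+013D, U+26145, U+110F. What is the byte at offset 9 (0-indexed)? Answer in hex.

0x85

U+6A37B → 4-byte form F1 AA 8D BB at offsets 0–3.
U+013D → 2-byte form C4 BD at offsets 4–5.
U+26145 → 4-byte form F0 A6 85 85 at offsets 6–9.
Offset 9 falls in char 3's range; it's byte 4 of F0 A6 85 85 = 0x85.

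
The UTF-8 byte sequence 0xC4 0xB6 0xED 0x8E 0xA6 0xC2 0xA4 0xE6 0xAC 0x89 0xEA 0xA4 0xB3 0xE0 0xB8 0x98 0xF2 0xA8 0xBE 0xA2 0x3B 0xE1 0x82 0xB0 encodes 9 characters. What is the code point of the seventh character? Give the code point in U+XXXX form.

Offset 0: leading byte 0xC4 = 11000100 → 2-byte char #1 = C4 B6.
Offset 2: leading byte 0xED = 11101101 → 3-byte char #2 = ED 8E A6.
Offset 5: leading byte 0xC2 = 11000010 → 2-byte char #3 = C2 A4.
Offset 7: leading byte 0xE6 = 11100110 → 3-byte char #4 = E6 AC 89.
Offset 10: leading byte 0xEA = 11101010 → 3-byte char #5 = EA A4 B3.
Offset 13: leading byte 0xE0 = 11100000 → 3-byte char #6 = E0 B8 98.
Offset 16: leading byte 0xF2 = 11110010 → 4-byte char #7 = F2 A8 BE A2.
Leading byte 0xF2 = 11110010 matches 11110xxx → 4-byte sequence.
Byte 1: 0xF2 = 11110010, payload 010 (3 bits).
Byte 2: 0xA8 = 10101000 (10xxxxxx ✓), payload 101000.
Byte 3: 0xBE = 10111110 (10xxxxxx ✓), payload 111110.
Byte 4: 0xA2 = 10100010 (10xxxxxx ✓), payload 100010.
Concatenate: 010101000111110100010 = 0xA8FA2 (21 bits → U+A8FA2).

U+A8FA2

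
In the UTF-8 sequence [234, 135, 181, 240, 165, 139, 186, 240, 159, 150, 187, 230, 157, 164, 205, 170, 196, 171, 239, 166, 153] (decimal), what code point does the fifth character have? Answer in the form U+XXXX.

U+036A

Offset 0: leading byte 0xEA = 11101010 → 3-byte char #1 = EA 87 B5.
Offset 3: leading byte 0xF0 = 11110000 → 4-byte char #2 = F0 A5 8B BA.
Offset 7: leading byte 0xF0 = 11110000 → 4-byte char #3 = F0 9F 96 BB.
Offset 11: leading byte 0xE6 = 11100110 → 3-byte char #4 = E6 9D A4.
Offset 14: leading byte 0xCD = 11001101 → 2-byte char #5 = CD AA.
Leading byte 0xCD = 11001101 matches 110xxxxx → 2-byte sequence.
Byte 1: 0xCD = 11001101, payload 01101 (5 bits).
Byte 2: 0xAA = 10101010 (10xxxxxx ✓), payload 101010.
Concatenate: 01101101010 = 0x36A (11 bits → U+036A).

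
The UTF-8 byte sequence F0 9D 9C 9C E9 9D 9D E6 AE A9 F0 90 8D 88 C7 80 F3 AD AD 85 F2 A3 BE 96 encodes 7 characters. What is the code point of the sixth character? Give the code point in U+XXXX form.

U+EDB45

Offset 0: leading byte 0xF0 = 11110000 → 4-byte char #1 = F0 9D 9C 9C.
Offset 4: leading byte 0xE9 = 11101001 → 3-byte char #2 = E9 9D 9D.
Offset 7: leading byte 0xE6 = 11100110 → 3-byte char #3 = E6 AE A9.
Offset 10: leading byte 0xF0 = 11110000 → 4-byte char #4 = F0 90 8D 88.
Offset 14: leading byte 0xC7 = 11000111 → 2-byte char #5 = C7 80.
Offset 16: leading byte 0xF3 = 11110011 → 4-byte char #6 = F3 AD AD 85.
Leading byte 0xF3 = 11110011 matches 11110xxx → 4-byte sequence.
Byte 1: 0xF3 = 11110011, payload 011 (3 bits).
Byte 2: 0xAD = 10101101 (10xxxxxx ✓), payload 101101.
Byte 3: 0xAD = 10101101 (10xxxxxx ✓), payload 101101.
Byte 4: 0x85 = 10000101 (10xxxxxx ✓), payload 000101.
Concatenate: 011101101101101000101 = 0xEDB45 (21 bits → U+EDB45).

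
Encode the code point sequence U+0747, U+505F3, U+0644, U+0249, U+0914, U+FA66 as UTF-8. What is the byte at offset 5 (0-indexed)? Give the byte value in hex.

U+0747 → 2-byte form DD 87 at offsets 0–1.
U+505F3 → 4-byte form F1 90 97 B3 at offsets 2–5.
Offset 5 falls in char 2's range; it's byte 4 of F1 90 97 B3 = 0xB3.

0xB3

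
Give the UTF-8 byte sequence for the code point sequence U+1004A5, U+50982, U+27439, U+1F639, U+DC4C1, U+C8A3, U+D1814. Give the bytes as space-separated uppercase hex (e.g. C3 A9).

U+1004A5: 4-byte form → F4 80 92 A5.
U+50982: 4-byte form → F1 90 A6 82.
U+27439: 4-byte form → F0 A7 90 B9.
U+1F639: 4-byte form → F0 9F 98 B9.
U+DC4C1: 4-byte form → F3 9C 93 81.
U+C8A3: 3-byte form → EC A2 A3.
U+D1814: 4-byte form → F3 91 A0 94.
Concatenated (27 bytes): F4 80 92 A5 F1 90 A6 82 F0 A7 90 B9 F0 9F 98 B9 F3 9C 93 81 EC A2 A3 F3 91 A0 94.

F4 80 92 A5 F1 90 A6 82 F0 A7 90 B9 F0 9F 98 B9 F3 9C 93 81 EC A2 A3 F3 91 A0 94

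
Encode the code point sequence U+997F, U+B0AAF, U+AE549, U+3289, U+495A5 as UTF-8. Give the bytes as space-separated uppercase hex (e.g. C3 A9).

E9 A5 BF F2 B0 AA AF F2 AE 95 89 E3 8A 89 F1 89 96 A5

U+997F: 3-byte form → E9 A5 BF.
U+B0AAF: 4-byte form → F2 B0 AA AF.
U+AE549: 4-byte form → F2 AE 95 89.
U+3289: 3-byte form → E3 8A 89.
U+495A5: 4-byte form → F1 89 96 A5.
Concatenated (18 bytes): E9 A5 BF F2 B0 AA AF F2 AE 95 89 E3 8A 89 F1 89 96 A5.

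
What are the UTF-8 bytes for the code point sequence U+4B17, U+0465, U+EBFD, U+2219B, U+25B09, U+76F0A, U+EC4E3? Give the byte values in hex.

U+4B17: 3-byte form → E4 AC 97.
U+0465: 2-byte form → D1 A5.
U+EBFD: 3-byte form → EE AF BD.
U+2219B: 4-byte form → F0 A2 86 9B.
U+25B09: 4-byte form → F0 A5 AC 89.
U+76F0A: 4-byte form → F1 B6 BC 8A.
U+EC4E3: 4-byte form → F3 AC 93 A3.
Concatenated (24 bytes): E4 AC 97 D1 A5 EE AF BD F0 A2 86 9B F0 A5 AC 89 F1 B6 BC 8A F3 AC 93 A3.

E4 AC 97 D1 A5 EE AF BD F0 A2 86 9B F0 A5 AC 89 F1 B6 BC 8A F3 AC 93 A3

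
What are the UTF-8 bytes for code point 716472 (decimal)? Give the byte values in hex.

F2 AE BA B8

U+AEEB8 = 0xAEEB8 = 716472 decimal. In range U+10000–U+10FFFF → 4-byte form: 11110xxx 10xxxxxx 10xxxxxx 10xxxxxx.
Binary (21 bits): 010101110111010111000.
Split 3+6+6+6: 010 | 101110 | 111010 | 111000.
Byte 1: 11110010 = 0xF2.
Byte 2: 10101110 = 0xAE.
Byte 3: 10111010 = 0xBA.
Byte 4: 10111000 = 0xB8.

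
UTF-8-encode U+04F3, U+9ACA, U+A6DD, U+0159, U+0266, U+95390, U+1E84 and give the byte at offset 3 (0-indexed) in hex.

U+04F3 → 2-byte form D3 B3 at offsets 0–1.
U+9ACA → 3-byte form E9 AB 8A at offsets 2–4.
Offset 3 falls in char 2's range; it's byte 2 of E9 AB 8A = 0xAB.

0xAB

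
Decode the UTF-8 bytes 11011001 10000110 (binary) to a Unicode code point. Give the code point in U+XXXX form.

Leading byte 0xD9 = 11011001 matches 110xxxxx → 2-byte sequence.
Byte 1: 0xD9 = 11011001, payload 11001 (5 bits).
Byte 2: 0x86 = 10000110 (10xxxxxx ✓), payload 000110.
Concatenate: 11001000110 = 0x646 (11 bits → U+0646).

U+0646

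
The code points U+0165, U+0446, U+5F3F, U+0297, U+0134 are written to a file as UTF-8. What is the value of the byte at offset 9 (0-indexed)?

0xC4

U+0165 → 2-byte form C5 A5 at offsets 0–1.
U+0446 → 2-byte form D1 86 at offsets 2–3.
U+5F3F → 3-byte form E5 BC BF at offsets 4–6.
U+0297 → 2-byte form CA 97 at offsets 7–8.
U+0134 → 2-byte form C4 B4 at offsets 9–10.
Offset 9 falls in char 5's range; it's byte 1 of C4 B4 = 0xC4.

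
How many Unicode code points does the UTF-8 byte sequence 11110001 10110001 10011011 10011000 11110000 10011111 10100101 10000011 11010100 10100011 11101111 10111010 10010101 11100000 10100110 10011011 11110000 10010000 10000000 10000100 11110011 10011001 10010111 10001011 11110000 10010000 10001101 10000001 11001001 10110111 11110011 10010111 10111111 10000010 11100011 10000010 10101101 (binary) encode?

Byte at offset 0: 0xF1 = 11110001 → 4-byte char (#1). Advance 4.
Byte at offset 4: 0xF0 = 11110000 → 4-byte char (#2). Advance 4.
Byte at offset 8: 0xD4 = 11010100 → 2-byte char (#3). Advance 2.
Byte at offset 10: 0xEF = 11101111 → 3-byte char (#4). Advance 3.
Byte at offset 13: 0xE0 = 11100000 → 3-byte char (#5). Advance 3.
Byte at offset 16: 0xF0 = 11110000 → 4-byte char (#6). Advance 4.
Byte at offset 20: 0xF3 = 11110011 → 4-byte char (#7). Advance 4.
Byte at offset 24: 0xF0 = 11110000 → 4-byte char (#8). Advance 4.
Byte at offset 28: 0xC9 = 11001001 → 2-byte char (#9). Advance 2.
Byte at offset 30: 0xF3 = 11110011 → 4-byte char (#10). Advance 4.
Byte at offset 34: 0xE3 = 11100011 → 3-byte char (#11). Advance 3.
Reached end at offset 37 after 11 code points.

11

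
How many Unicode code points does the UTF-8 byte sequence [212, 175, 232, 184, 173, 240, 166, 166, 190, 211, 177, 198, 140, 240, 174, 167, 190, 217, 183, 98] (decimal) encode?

Byte at offset 0: 0xD4 = 11010100 → 2-byte char (#1). Advance 2.
Byte at offset 2: 0xE8 = 11101000 → 3-byte char (#2). Advance 3.
Byte at offset 5: 0xF0 = 11110000 → 4-byte char (#3). Advance 4.
Byte at offset 9: 0xD3 = 11010011 → 2-byte char (#4). Advance 2.
Byte at offset 11: 0xC6 = 11000110 → 2-byte char (#5). Advance 2.
Byte at offset 13: 0xF0 = 11110000 → 4-byte char (#6). Advance 4.
Byte at offset 17: 0xD9 = 11011001 → 2-byte char (#7). Advance 2.
Byte at offset 19: 0x62 = 01100010 → 1-byte char (#8). Advance 1.
Reached end at offset 20 after 8 code points.

8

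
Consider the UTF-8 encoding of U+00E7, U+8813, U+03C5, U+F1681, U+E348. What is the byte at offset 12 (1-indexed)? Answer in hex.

1-indexed offset 12 is 0-indexed offset 11.
U+00E7 → 2-byte form C3 A7 at offsets 0–1.
U+8813 → 3-byte form E8 A0 93 at offsets 2–4.
U+03C5 → 2-byte form CF 85 at offsets 5–6.
U+F1681 → 4-byte form F3 B1 9A 81 at offsets 7–10.
U+E348 → 3-byte form EE 8D 88 at offsets 11–13.
Offset 11 falls in char 5's range; it's byte 1 of EE 8D 88 = 0xEE.

0xEE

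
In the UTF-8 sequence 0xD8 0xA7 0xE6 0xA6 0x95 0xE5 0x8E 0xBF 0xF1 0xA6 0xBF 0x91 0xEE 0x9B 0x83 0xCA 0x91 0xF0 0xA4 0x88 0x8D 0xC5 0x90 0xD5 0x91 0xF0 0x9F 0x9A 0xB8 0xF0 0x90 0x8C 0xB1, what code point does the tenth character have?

Offset 0: leading byte 0xD8 = 11011000 → 2-byte char #1 = D8 A7.
Offset 2: leading byte 0xE6 = 11100110 → 3-byte char #2 = E6 A6 95.
Offset 5: leading byte 0xE5 = 11100101 → 3-byte char #3 = E5 8E BF.
Offset 8: leading byte 0xF1 = 11110001 → 4-byte char #4 = F1 A6 BF 91.
Offset 12: leading byte 0xEE = 11101110 → 3-byte char #5 = EE 9B 83.
Offset 15: leading byte 0xCA = 11001010 → 2-byte char #6 = CA 91.
Offset 17: leading byte 0xF0 = 11110000 → 4-byte char #7 = F0 A4 88 8D.
Offset 21: leading byte 0xC5 = 11000101 → 2-byte char #8 = C5 90.
Offset 23: leading byte 0xD5 = 11010101 → 2-byte char #9 = D5 91.
Offset 25: leading byte 0xF0 = 11110000 → 4-byte char #10 = F0 9F 9A B8.
Leading byte 0xF0 = 11110000 matches 11110xxx → 4-byte sequence.
Byte 1: 0xF0 = 11110000, payload 000 (3 bits).
Byte 2: 0x9F = 10011111 (10xxxxxx ✓), payload 011111.
Byte 3: 0x9A = 10011010 (10xxxxxx ✓), payload 011010.
Byte 4: 0xB8 = 10111000 (10xxxxxx ✓), payload 111000.
Concatenate: 000011111011010111000 = 0x1F6B8 (21 bits → U+1F6B8).

U+1F6B8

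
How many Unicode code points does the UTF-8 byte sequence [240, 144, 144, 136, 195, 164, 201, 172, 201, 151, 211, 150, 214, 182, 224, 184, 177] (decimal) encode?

Byte at offset 0: 0xF0 = 11110000 → 4-byte char (#1). Advance 4.
Byte at offset 4: 0xC3 = 11000011 → 2-byte char (#2). Advance 2.
Byte at offset 6: 0xC9 = 11001001 → 2-byte char (#3). Advance 2.
Byte at offset 8: 0xC9 = 11001001 → 2-byte char (#4). Advance 2.
Byte at offset 10: 0xD3 = 11010011 → 2-byte char (#5). Advance 2.
Byte at offset 12: 0xD6 = 11010110 → 2-byte char (#6). Advance 2.
Byte at offset 14: 0xE0 = 11100000 → 3-byte char (#7). Advance 3.
Reached end at offset 17 after 7 code points.

7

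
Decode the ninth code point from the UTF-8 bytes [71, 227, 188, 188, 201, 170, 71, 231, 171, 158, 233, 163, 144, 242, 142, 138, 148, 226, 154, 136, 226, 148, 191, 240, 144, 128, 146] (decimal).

Offset 0: leading byte 0x47 = 01000111 → 1-byte char #1 = 47.
Offset 1: leading byte 0xE3 = 11100011 → 3-byte char #2 = E3 BC BC.
Offset 4: leading byte 0xC9 = 11001001 → 2-byte char #3 = C9 AA.
Offset 6: leading byte 0x47 = 01000111 → 1-byte char #4 = 47.
Offset 7: leading byte 0xE7 = 11100111 → 3-byte char #5 = E7 AB 9E.
Offset 10: leading byte 0xE9 = 11101001 → 3-byte char #6 = E9 A3 90.
Offset 13: leading byte 0xF2 = 11110010 → 4-byte char #7 = F2 8E 8A 94.
Offset 17: leading byte 0xE2 = 11100010 → 3-byte char #8 = E2 9A 88.
Offset 20: leading byte 0xE2 = 11100010 → 3-byte char #9 = E2 94 BF.
Leading byte 0xE2 = 11100010 matches 1110xxxx → 3-byte sequence.
Byte 1: 0xE2 = 11100010, payload 0010 (4 bits).
Byte 2: 0x94 = 10010100 (10xxxxxx ✓), payload 010100.
Byte 3: 0xBF = 10111111 (10xxxxxx ✓), payload 111111.
Concatenate: 0010010100111111 = 0x253F (16 bits → U+253F).

U+253F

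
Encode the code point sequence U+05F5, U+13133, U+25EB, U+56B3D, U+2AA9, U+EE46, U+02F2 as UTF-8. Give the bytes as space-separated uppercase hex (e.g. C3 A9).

D7 B5 F0 93 84 B3 E2 97 AB F1 96 AC BD E2 AA A9 EE B9 86 CB B2

U+05F5: 2-byte form → D7 B5.
U+13133: 4-byte form → F0 93 84 B3.
U+25EB: 3-byte form → E2 97 AB.
U+56B3D: 4-byte form → F1 96 AC BD.
U+2AA9: 3-byte form → E2 AA A9.
U+EE46: 3-byte form → EE B9 86.
U+02F2: 2-byte form → CB B2.
Concatenated (21 bytes): D7 B5 F0 93 84 B3 E2 97 AB F1 96 AC BD E2 AA A9 EE B9 86 CB B2.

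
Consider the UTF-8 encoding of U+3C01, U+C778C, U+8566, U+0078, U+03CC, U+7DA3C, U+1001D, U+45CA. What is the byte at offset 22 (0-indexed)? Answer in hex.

0x97

U+3C01 → 3-byte form E3 B0 81 at offsets 0–2.
U+C778C → 4-byte form F3 87 9E 8C at offsets 3–6.
U+8566 → 3-byte form E8 95 A6 at offsets 7–9.
U+0078 → 1-byte form 78 at offsets 10–10.
U+03CC → 2-byte form CF 8C at offsets 11–12.
U+7DA3C → 4-byte form F1 BD A8 BC at offsets 13–16.
U+1001D → 4-byte form F0 90 80 9D at offsets 17–20.
U+45CA → 3-byte form E4 97 8A at offsets 21–23.
Offset 22 falls in char 8's range; it's byte 2 of E4 97 8A = 0x97.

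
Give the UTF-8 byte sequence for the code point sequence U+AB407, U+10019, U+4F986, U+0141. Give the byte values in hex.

F2 AB 90 87 F0 90 80 99 F1 8F A6 86 C5 81

U+AB407: 4-byte form → F2 AB 90 87.
U+10019: 4-byte form → F0 90 80 99.
U+4F986: 4-byte form → F1 8F A6 86.
U+0141: 2-byte form → C5 81.
Concatenated (14 bytes): F2 AB 90 87 F0 90 80 99 F1 8F A6 86 C5 81.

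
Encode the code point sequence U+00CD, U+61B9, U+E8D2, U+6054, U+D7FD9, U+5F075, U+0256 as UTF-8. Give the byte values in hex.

C3 8D E6 86 B9 EE A3 92 E6 81 94 F3 97 BF 99 F1 9F 81 B5 C9 96

U+00CD: 2-byte form → C3 8D.
U+61B9: 3-byte form → E6 86 B9.
U+E8D2: 3-byte form → EE A3 92.
U+6054: 3-byte form → E6 81 94.
U+D7FD9: 4-byte form → F3 97 BF 99.
U+5F075: 4-byte form → F1 9F 81 B5.
U+0256: 2-byte form → C9 96.
Concatenated (21 bytes): C3 8D E6 86 B9 EE A3 92 E6 81 94 F3 97 BF 99 F1 9F 81 B5 C9 96.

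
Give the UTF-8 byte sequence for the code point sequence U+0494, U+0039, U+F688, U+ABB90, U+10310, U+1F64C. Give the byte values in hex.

U+0494: 2-byte form → D2 94.
U+0039: 1-byte form → 39.
U+F688: 3-byte form → EF 9A 88.
U+ABB90: 4-byte form → F2 AB AE 90.
U+10310: 4-byte form → F0 90 8C 90.
U+1F64C: 4-byte form → F0 9F 99 8C.
Concatenated (18 bytes): D2 94 39 EF 9A 88 F2 AB AE 90 F0 90 8C 90 F0 9F 99 8C.

D2 94 39 EF 9A 88 F2 AB AE 90 F0 90 8C 90 F0 9F 99 8C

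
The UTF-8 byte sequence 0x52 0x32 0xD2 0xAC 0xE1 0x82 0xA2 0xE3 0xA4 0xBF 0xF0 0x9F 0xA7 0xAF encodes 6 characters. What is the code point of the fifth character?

Offset 0: leading byte 0x52 = 01010010 → 1-byte char #1 = 52.
Offset 1: leading byte 0x32 = 00110010 → 1-byte char #2 = 32.
Offset 2: leading byte 0xD2 = 11010010 → 2-byte char #3 = D2 AC.
Offset 4: leading byte 0xE1 = 11100001 → 3-byte char #4 = E1 82 A2.
Offset 7: leading byte 0xE3 = 11100011 → 3-byte char #5 = E3 A4 BF.
Leading byte 0xE3 = 11100011 matches 1110xxxx → 3-byte sequence.
Byte 1: 0xE3 = 11100011, payload 0011 (4 bits).
Byte 2: 0xA4 = 10100100 (10xxxxxx ✓), payload 100100.
Byte 3: 0xBF = 10111111 (10xxxxxx ✓), payload 111111.
Concatenate: 0011100100111111 = 0x393F (16 bits → U+393F).

U+393F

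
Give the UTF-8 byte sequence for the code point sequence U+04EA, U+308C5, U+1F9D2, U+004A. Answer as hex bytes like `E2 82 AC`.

U+04EA: 2-byte form → D3 AA.
U+308C5: 4-byte form → F0 B0 A3 85.
U+1F9D2: 4-byte form → F0 9F A7 92.
U+004A: 1-byte form → 4A.
Concatenated (11 bytes): D3 AA F0 B0 A3 85 F0 9F A7 92 4A.

D3 AA F0 B0 A3 85 F0 9F A7 92 4A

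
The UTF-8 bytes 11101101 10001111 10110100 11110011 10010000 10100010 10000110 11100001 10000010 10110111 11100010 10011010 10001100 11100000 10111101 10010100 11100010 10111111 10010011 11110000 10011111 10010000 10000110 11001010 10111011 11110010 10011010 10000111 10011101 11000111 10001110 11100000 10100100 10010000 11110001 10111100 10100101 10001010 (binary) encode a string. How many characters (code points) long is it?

12

Byte at offset 0: 0xED = 11101101 → 3-byte char (#1). Advance 3.
Byte at offset 3: 0xF3 = 11110011 → 4-byte char (#2). Advance 4.
Byte at offset 7: 0xE1 = 11100001 → 3-byte char (#3). Advance 3.
Byte at offset 10: 0xE2 = 11100010 → 3-byte char (#4). Advance 3.
Byte at offset 13: 0xE0 = 11100000 → 3-byte char (#5). Advance 3.
Byte at offset 16: 0xE2 = 11100010 → 3-byte char (#6). Advance 3.
Byte at offset 19: 0xF0 = 11110000 → 4-byte char (#7). Advance 4.
Byte at offset 23: 0xCA = 11001010 → 2-byte char (#8). Advance 2.
Byte at offset 25: 0xF2 = 11110010 → 4-byte char (#9). Advance 4.
Byte at offset 29: 0xC7 = 11000111 → 2-byte char (#10). Advance 2.
Byte at offset 31: 0xE0 = 11100000 → 3-byte char (#11). Advance 3.
Byte at offset 34: 0xF1 = 11110001 → 4-byte char (#12). Advance 4.
Reached end at offset 38 after 12 code points.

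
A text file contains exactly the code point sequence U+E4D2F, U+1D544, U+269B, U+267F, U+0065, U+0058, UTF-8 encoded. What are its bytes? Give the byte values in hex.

U+E4D2F: 4-byte form → F3 A4 B4 AF.
U+1D544: 4-byte form → F0 9D 95 84.
U+269B: 3-byte form → E2 9A 9B.
U+267F: 3-byte form → E2 99 BF.
U+0065: 1-byte form → 65.
U+0058: 1-byte form → 58.
Concatenated (16 bytes): F3 A4 B4 AF F0 9D 95 84 E2 9A 9B E2 99 BF 65 58.

F3 A4 B4 AF F0 9D 95 84 E2 9A 9B E2 99 BF 65 58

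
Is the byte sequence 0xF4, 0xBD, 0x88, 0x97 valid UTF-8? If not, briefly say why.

Leading byte 0xF4 = 11110100 → 4-byte form.
Payload = 0x13D217, which exceeds U+10FFFF, the maximum Unicode code point. (Leading bytes F5–FF, or F4 followed by ≥ 0x90, are invalid.)

invalid (encodes a value above U+10FFFF)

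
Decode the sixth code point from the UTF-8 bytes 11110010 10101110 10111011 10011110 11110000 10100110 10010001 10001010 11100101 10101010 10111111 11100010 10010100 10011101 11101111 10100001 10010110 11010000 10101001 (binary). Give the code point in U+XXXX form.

Offset 0: leading byte 0xF2 = 11110010 → 4-byte char #1 = F2 AE BB 9E.
Offset 4: leading byte 0xF0 = 11110000 → 4-byte char #2 = F0 A6 91 8A.
Offset 8: leading byte 0xE5 = 11100101 → 3-byte char #3 = E5 AA BF.
Offset 11: leading byte 0xE2 = 11100010 → 3-byte char #4 = E2 94 9D.
Offset 14: leading byte 0xEF = 11101111 → 3-byte char #5 = EF A1 96.
Offset 17: leading byte 0xD0 = 11010000 → 2-byte char #6 = D0 A9.
Leading byte 0xD0 = 11010000 matches 110xxxxx → 2-byte sequence.
Byte 1: 0xD0 = 11010000, payload 10000 (5 bits).
Byte 2: 0xA9 = 10101001 (10xxxxxx ✓), payload 101001.
Concatenate: 10000101001 = 0x429 (11 bits → U+0429).

U+0429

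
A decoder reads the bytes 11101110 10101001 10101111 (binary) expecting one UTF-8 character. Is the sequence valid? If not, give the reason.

Leading byte 0xEE = 11101110 → 3-byte form.
Continuation bytes 0xA9=10101001, 0xAF=10101111 all match 10xxxxxx.
Decoded value 0xEA6F is ≥ 0x800 (shortest form) and not a surrogate.

valid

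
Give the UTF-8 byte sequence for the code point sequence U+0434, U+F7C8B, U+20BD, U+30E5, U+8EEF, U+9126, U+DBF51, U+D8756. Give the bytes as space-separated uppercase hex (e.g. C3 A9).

D0 B4 F3 B7 B2 8B E2 82 BD E3 83 A5 E8 BB AF E9 84 A6 F3 9B BD 91 F3 98 9D 96

U+0434: 2-byte form → D0 B4.
U+F7C8B: 4-byte form → F3 B7 B2 8B.
U+20BD: 3-byte form → E2 82 BD.
U+30E5: 3-byte form → E3 83 A5.
U+8EEF: 3-byte form → E8 BB AF.
U+9126: 3-byte form → E9 84 A6.
U+DBF51: 4-byte form → F3 9B BD 91.
U+D8756: 4-byte form → F3 98 9D 96.
Concatenated (26 bytes): D0 B4 F3 B7 B2 8B E2 82 BD E3 83 A5 E8 BB AF E9 84 A6 F3 9B BD 91 F3 98 9D 96.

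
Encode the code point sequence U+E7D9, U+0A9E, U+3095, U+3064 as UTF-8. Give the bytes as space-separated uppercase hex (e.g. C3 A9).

U+E7D9: 3-byte form → EE 9F 99.
U+0A9E: 3-byte form → E0 AA 9E.
U+3095: 3-byte form → E3 82 95.
U+3064: 3-byte form → E3 81 A4.
Concatenated (12 bytes): EE 9F 99 E0 AA 9E E3 82 95 E3 81 A4.

EE 9F 99 E0 AA 9E E3 82 95 E3 81 A4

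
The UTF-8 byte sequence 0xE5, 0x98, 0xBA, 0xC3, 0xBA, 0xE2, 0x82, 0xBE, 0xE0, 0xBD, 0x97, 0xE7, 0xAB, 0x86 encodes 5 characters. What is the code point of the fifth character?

Offset 0: leading byte 0xE5 = 11100101 → 3-byte char #1 = E5 98 BA.
Offset 3: leading byte 0xC3 = 11000011 → 2-byte char #2 = C3 BA.
Offset 5: leading byte 0xE2 = 11100010 → 3-byte char #3 = E2 82 BE.
Offset 8: leading byte 0xE0 = 11100000 → 3-byte char #4 = E0 BD 97.
Offset 11: leading byte 0xE7 = 11100111 → 3-byte char #5 = E7 AB 86.
Leading byte 0xE7 = 11100111 matches 1110xxxx → 3-byte sequence.
Byte 1: 0xE7 = 11100111, payload 0111 (4 bits).
Byte 2: 0xAB = 10101011 (10xxxxxx ✓), payload 101011.
Byte 3: 0x86 = 10000110 (10xxxxxx ✓), payload 000110.
Concatenate: 0111101011000110 = 0x7AC6 (16 bits → U+7AC6).

U+7AC6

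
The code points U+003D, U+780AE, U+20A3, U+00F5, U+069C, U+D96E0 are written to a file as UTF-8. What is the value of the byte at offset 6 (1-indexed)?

0xE2

1-indexed offset 6 is 0-indexed offset 5.
U+003D → 1-byte form 3D at offsets 0–0.
U+780AE → 4-byte form F1 B8 82 AE at offsets 1–4.
U+20A3 → 3-byte form E2 82 A3 at offsets 5–7.
Offset 5 falls in char 3's range; it's byte 1 of E2 82 A3 = 0xE2.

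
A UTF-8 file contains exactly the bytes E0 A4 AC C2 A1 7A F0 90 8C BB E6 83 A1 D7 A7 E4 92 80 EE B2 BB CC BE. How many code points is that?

9

Byte at offset 0: 0xE0 = 11100000 → 3-byte char (#1). Advance 3.
Byte at offset 3: 0xC2 = 11000010 → 2-byte char (#2). Advance 2.
Byte at offset 5: 0x7A = 01111010 → 1-byte char (#3). Advance 1.
Byte at offset 6: 0xF0 = 11110000 → 4-byte char (#4). Advance 4.
Byte at offset 10: 0xE6 = 11100110 → 3-byte char (#5). Advance 3.
Byte at offset 13: 0xD7 = 11010111 → 2-byte char (#6). Advance 2.
Byte at offset 15: 0xE4 = 11100100 → 3-byte char (#7). Advance 3.
Byte at offset 18: 0xEE = 11101110 → 3-byte char (#8). Advance 3.
Byte at offset 21: 0xCC = 11001100 → 2-byte char (#9). Advance 2.
Reached end at offset 23 after 9 code points.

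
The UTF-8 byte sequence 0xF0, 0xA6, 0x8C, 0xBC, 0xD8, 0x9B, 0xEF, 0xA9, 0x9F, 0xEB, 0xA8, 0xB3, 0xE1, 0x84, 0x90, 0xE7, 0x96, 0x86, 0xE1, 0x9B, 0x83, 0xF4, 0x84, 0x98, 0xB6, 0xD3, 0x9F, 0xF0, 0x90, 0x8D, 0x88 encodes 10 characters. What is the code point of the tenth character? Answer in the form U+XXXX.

U+10348

Offset 0: leading byte 0xF0 = 11110000 → 4-byte char #1 = F0 A6 8C BC.
Offset 4: leading byte 0xD8 = 11011000 → 2-byte char #2 = D8 9B.
Offset 6: leading byte 0xEF = 11101111 → 3-byte char #3 = EF A9 9F.
Offset 9: leading byte 0xEB = 11101011 → 3-byte char #4 = EB A8 B3.
Offset 12: leading byte 0xE1 = 11100001 → 3-byte char #5 = E1 84 90.
Offset 15: leading byte 0xE7 = 11100111 → 3-byte char #6 = E7 96 86.
Offset 18: leading byte 0xE1 = 11100001 → 3-byte char #7 = E1 9B 83.
Offset 21: leading byte 0xF4 = 11110100 → 4-byte char #8 = F4 84 98 B6.
Offset 25: leading byte 0xD3 = 11010011 → 2-byte char #9 = D3 9F.
Offset 27: leading byte 0xF0 = 11110000 → 4-byte char #10 = F0 90 8D 88.
Leading byte 0xF0 = 11110000 matches 11110xxx → 4-byte sequence.
Byte 1: 0xF0 = 11110000, payload 000 (3 bits).
Byte 2: 0x90 = 10010000 (10xxxxxx ✓), payload 010000.
Byte 3: 0x8D = 10001101 (10xxxxxx ✓), payload 001101.
Byte 4: 0x88 = 10001000 (10xxxxxx ✓), payload 001000.
Concatenate: 000010000001101001000 = 0x10348 (21 bits → U+10348).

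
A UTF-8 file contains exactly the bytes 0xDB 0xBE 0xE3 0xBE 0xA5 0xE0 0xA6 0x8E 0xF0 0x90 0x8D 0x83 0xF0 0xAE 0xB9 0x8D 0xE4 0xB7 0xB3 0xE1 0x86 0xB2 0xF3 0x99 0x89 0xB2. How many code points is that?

8

Byte at offset 0: 0xDB = 11011011 → 2-byte char (#1). Advance 2.
Byte at offset 2: 0xE3 = 11100011 → 3-byte char (#2). Advance 3.
Byte at offset 5: 0xE0 = 11100000 → 3-byte char (#3). Advance 3.
Byte at offset 8: 0xF0 = 11110000 → 4-byte char (#4). Advance 4.
Byte at offset 12: 0xF0 = 11110000 → 4-byte char (#5). Advance 4.
Byte at offset 16: 0xE4 = 11100100 → 3-byte char (#6). Advance 3.
Byte at offset 19: 0xE1 = 11100001 → 3-byte char (#7). Advance 3.
Byte at offset 22: 0xF3 = 11110011 → 4-byte char (#8). Advance 4.
Reached end at offset 26 after 8 code points.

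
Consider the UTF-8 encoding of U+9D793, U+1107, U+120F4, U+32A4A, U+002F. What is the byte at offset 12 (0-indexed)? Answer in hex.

0xB2

U+9D793 → 4-byte form F2 9D 9E 93 at offsets 0–3.
U+1107 → 3-byte form E1 84 87 at offsets 4–6.
U+120F4 → 4-byte form F0 92 83 B4 at offsets 7–10.
U+32A4A → 4-byte form F0 B2 A9 8A at offsets 11–14.
Offset 12 falls in char 4's range; it's byte 2 of F0 B2 A9 8A = 0xB2.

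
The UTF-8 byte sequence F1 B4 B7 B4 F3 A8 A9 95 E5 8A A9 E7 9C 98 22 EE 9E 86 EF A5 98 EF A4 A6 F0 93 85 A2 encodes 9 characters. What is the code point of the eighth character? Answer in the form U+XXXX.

U+F926

Offset 0: leading byte 0xF1 = 11110001 → 4-byte char #1 = F1 B4 B7 B4.
Offset 4: leading byte 0xF3 = 11110011 → 4-byte char #2 = F3 A8 A9 95.
Offset 8: leading byte 0xE5 = 11100101 → 3-byte char #3 = E5 8A A9.
Offset 11: leading byte 0xE7 = 11100111 → 3-byte char #4 = E7 9C 98.
Offset 14: leading byte 0x22 = 00100010 → 1-byte char #5 = 22.
Offset 15: leading byte 0xEE = 11101110 → 3-byte char #6 = EE 9E 86.
Offset 18: leading byte 0xEF = 11101111 → 3-byte char #7 = EF A5 98.
Offset 21: leading byte 0xEF = 11101111 → 3-byte char #8 = EF A4 A6.
Leading byte 0xEF = 11101111 matches 1110xxxx → 3-byte sequence.
Byte 1: 0xEF = 11101111, payload 1111 (4 bits).
Byte 2: 0xA4 = 10100100 (10xxxxxx ✓), payload 100100.
Byte 3: 0xA6 = 10100110 (10xxxxxx ✓), payload 100110.
Concatenate: 1111100100100110 = 0xF926 (16 bits → U+F926).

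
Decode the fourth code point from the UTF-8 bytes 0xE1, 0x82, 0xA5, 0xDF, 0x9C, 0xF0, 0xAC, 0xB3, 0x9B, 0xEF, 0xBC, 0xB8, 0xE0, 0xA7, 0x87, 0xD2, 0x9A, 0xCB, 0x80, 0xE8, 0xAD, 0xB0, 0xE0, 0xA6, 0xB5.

U+FF38

Offset 0: leading byte 0xE1 = 11100001 → 3-byte char #1 = E1 82 A5.
Offset 3: leading byte 0xDF = 11011111 → 2-byte char #2 = DF 9C.
Offset 5: leading byte 0xF0 = 11110000 → 4-byte char #3 = F0 AC B3 9B.
Offset 9: leading byte 0xEF = 11101111 → 3-byte char #4 = EF BC B8.
Leading byte 0xEF = 11101111 matches 1110xxxx → 3-byte sequence.
Byte 1: 0xEF = 11101111, payload 1111 (4 bits).
Byte 2: 0xBC = 10111100 (10xxxxxx ✓), payload 111100.
Byte 3: 0xB8 = 10111000 (10xxxxxx ✓), payload 111000.
Concatenate: 1111111100111000 = 0xFF38 (16 bits → U+FF38).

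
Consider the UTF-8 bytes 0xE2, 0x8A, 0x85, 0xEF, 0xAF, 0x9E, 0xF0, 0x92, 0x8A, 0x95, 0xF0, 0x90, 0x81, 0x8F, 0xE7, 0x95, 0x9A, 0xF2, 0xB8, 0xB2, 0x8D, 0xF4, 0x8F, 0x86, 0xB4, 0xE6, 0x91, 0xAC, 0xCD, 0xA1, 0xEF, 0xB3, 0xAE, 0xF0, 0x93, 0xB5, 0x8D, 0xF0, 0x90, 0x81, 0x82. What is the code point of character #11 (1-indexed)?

Offset 0: leading byte 0xE2 = 11100010 → 3-byte char #1 = E2 8A 85.
Offset 3: leading byte 0xEF = 11101111 → 3-byte char #2 = EF AF 9E.
Offset 6: leading byte 0xF0 = 11110000 → 4-byte char #3 = F0 92 8A 95.
Offset 10: leading byte 0xF0 = 11110000 → 4-byte char #4 = F0 90 81 8F.
Offset 14: leading byte 0xE7 = 11100111 → 3-byte char #5 = E7 95 9A.
Offset 17: leading byte 0xF2 = 11110010 → 4-byte char #6 = F2 B8 B2 8D.
Offset 21: leading byte 0xF4 = 11110100 → 4-byte char #7 = F4 8F 86 B4.
Offset 25: leading byte 0xE6 = 11100110 → 3-byte char #8 = E6 91 AC.
Offset 28: leading byte 0xCD = 11001101 → 2-byte char #9 = CD A1.
Offset 30: leading byte 0xEF = 11101111 → 3-byte char #10 = EF B3 AE.
Offset 33: leading byte 0xF0 = 11110000 → 4-byte char #11 = F0 93 B5 8D.
Leading byte 0xF0 = 11110000 matches 11110xxx → 4-byte sequence.
Byte 1: 0xF0 = 11110000, payload 000 (3 bits).
Byte 2: 0x93 = 10010011 (10xxxxxx ✓), payload 010011.
Byte 3: 0xB5 = 10110101 (10xxxxxx ✓), payload 110101.
Byte 4: 0x8D = 10001101 (10xxxxxx ✓), payload 001101.
Concatenate: 000010011110101001101 = 0x13D4D (21 bits → U+13D4D).

U+13D4D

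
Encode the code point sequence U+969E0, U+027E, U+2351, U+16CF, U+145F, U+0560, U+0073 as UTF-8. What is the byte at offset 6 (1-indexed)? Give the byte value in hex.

1-indexed offset 6 is 0-indexed offset 5.
U+969E0 → 4-byte form F2 96 A7 A0 at offsets 0–3.
U+027E → 2-byte form C9 BE at offsets 4–5.
Offset 5 falls in char 2's range; it's byte 2 of C9 BE = 0xBE.

0xBE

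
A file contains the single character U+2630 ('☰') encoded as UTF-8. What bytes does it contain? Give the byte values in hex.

U+2630 = 0x2630 = 9776 decimal. In range U+0800–U+FFFF → 3-byte form: 1110xxxx 10xxxxxx 10xxxxxx.
Binary (16 bits): 0010011000110000.
Split 4+6+6: 0010 | 011000 | 110000.
Byte 1: 11100010 = 0xE2.
Byte 2: 10011000 = 0x98.
Byte 3: 10110000 = 0xB0.

E2 98 B0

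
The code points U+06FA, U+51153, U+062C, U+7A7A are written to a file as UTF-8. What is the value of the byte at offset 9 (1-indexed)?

0xE7

1-indexed offset 9 is 0-indexed offset 8.
U+06FA → 2-byte form DB BA at offsets 0–1.
U+51153 → 4-byte form F1 91 85 93 at offsets 2–5.
U+062C → 2-byte form D8 AC at offsets 6–7.
U+7A7A → 3-byte form E7 A9 BA at offsets 8–10.
Offset 8 falls in char 4's range; it's byte 1 of E7 A9 BA = 0xE7.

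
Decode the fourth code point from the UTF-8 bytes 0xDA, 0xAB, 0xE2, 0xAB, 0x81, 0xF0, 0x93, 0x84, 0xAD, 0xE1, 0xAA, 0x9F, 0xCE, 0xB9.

U+1A9F

Offset 0: leading byte 0xDA = 11011010 → 2-byte char #1 = DA AB.
Offset 2: leading byte 0xE2 = 11100010 → 3-byte char #2 = E2 AB 81.
Offset 5: leading byte 0xF0 = 11110000 → 4-byte char #3 = F0 93 84 AD.
Offset 9: leading byte 0xE1 = 11100001 → 3-byte char #4 = E1 AA 9F.
Leading byte 0xE1 = 11100001 matches 1110xxxx → 3-byte sequence.
Byte 1: 0xE1 = 11100001, payload 0001 (4 bits).
Byte 2: 0xAA = 10101010 (10xxxxxx ✓), payload 101010.
Byte 3: 0x9F = 10011111 (10xxxxxx ✓), payload 011111.
Concatenate: 0001101010011111 = 0x1A9F (16 bits → U+1A9F).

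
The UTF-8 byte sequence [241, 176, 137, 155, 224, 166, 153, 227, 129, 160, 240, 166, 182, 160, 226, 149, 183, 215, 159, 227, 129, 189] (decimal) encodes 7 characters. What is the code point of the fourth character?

Offset 0: leading byte 0xF1 = 11110001 → 4-byte char #1 = F1 B0 89 9B.
Offset 4: leading byte 0xE0 = 11100000 → 3-byte char #2 = E0 A6 99.
Offset 7: leading byte 0xE3 = 11100011 → 3-byte char #3 = E3 81 A0.
Offset 10: leading byte 0xF0 = 11110000 → 4-byte char #4 = F0 A6 B6 A0.
Leading byte 0xF0 = 11110000 matches 11110xxx → 4-byte sequence.
Byte 1: 0xF0 = 11110000, payload 000 (3 bits).
Byte 2: 0xA6 = 10100110 (10xxxxxx ✓), payload 100110.
Byte 3: 0xB6 = 10110110 (10xxxxxx ✓), payload 110110.
Byte 4: 0xA0 = 10100000 (10xxxxxx ✓), payload 100000.
Concatenate: 000100110110110100000 = 0x26DA0 (21 bits → U+26DA0).

U+26DA0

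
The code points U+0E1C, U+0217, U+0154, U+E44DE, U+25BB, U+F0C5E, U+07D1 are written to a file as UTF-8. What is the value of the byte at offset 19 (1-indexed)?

0xDF

1-indexed offset 19 is 0-indexed offset 18.
U+0E1C → 3-byte form E0 B8 9C at offsets 0–2.
U+0217 → 2-byte form C8 97 at offsets 3–4.
U+0154 → 2-byte form C5 94 at offsets 5–6.
U+E44DE → 4-byte form F3 A4 93 9E at offsets 7–10.
U+25BB → 3-byte form E2 96 BB at offsets 11–13.
U+F0C5E → 4-byte form F3 B0 B1 9E at offsets 14–17.
U+07D1 → 2-byte form DF 91 at offsets 18–19.
Offset 18 falls in char 7's range; it's byte 1 of DF 91 = 0xDF.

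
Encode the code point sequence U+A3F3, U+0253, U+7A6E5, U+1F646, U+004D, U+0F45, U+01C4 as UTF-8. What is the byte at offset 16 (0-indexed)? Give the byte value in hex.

0x85

U+A3F3 → 3-byte form EA 8F B3 at offsets 0–2.
U+0253 → 2-byte form C9 93 at offsets 3–4.
U+7A6E5 → 4-byte form F1 BA 9B A5 at offsets 5–8.
U+1F646 → 4-byte form F0 9F 99 86 at offsets 9–12.
U+004D → 1-byte form 4D at offsets 13–13.
U+0F45 → 3-byte form E0 BD 85 at offsets 14–16.
Offset 16 falls in char 6's range; it's byte 3 of E0 BD 85 = 0x85.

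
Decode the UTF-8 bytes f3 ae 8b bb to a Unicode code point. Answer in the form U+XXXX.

U+EE2FB

Leading byte 0xF3 = 11110011 matches 11110xxx → 4-byte sequence.
Byte 1: 0xF3 = 11110011, payload 011 (3 bits).
Byte 2: 0xAE = 10101110 (10xxxxxx ✓), payload 101110.
Byte 3: 0x8B = 10001011 (10xxxxxx ✓), payload 001011.
Byte 4: 0xBB = 10111011 (10xxxxxx ✓), payload 111011.
Concatenate: 011101110001011111011 = 0xEE2FB (21 bits → U+EE2FB).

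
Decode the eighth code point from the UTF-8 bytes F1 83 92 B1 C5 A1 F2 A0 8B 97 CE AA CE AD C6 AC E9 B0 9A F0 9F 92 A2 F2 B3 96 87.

Offset 0: leading byte 0xF1 = 11110001 → 4-byte char #1 = F1 83 92 B1.
Offset 4: leading byte 0xC5 = 11000101 → 2-byte char #2 = C5 A1.
Offset 6: leading byte 0xF2 = 11110010 → 4-byte char #3 = F2 A0 8B 97.
Offset 10: leading byte 0xCE = 11001110 → 2-byte char #4 = CE AA.
Offset 12: leading byte 0xCE = 11001110 → 2-byte char #5 = CE AD.
Offset 14: leading byte 0xC6 = 11000110 → 2-byte char #6 = C6 AC.
Offset 16: leading byte 0xE9 = 11101001 → 3-byte char #7 = E9 B0 9A.
Offset 19: leading byte 0xF0 = 11110000 → 4-byte char #8 = F0 9F 92 A2.
Leading byte 0xF0 = 11110000 matches 11110xxx → 4-byte sequence.
Byte 1: 0xF0 = 11110000, payload 000 (3 bits).
Byte 2: 0x9F = 10011111 (10xxxxxx ✓), payload 011111.
Byte 3: 0x92 = 10010010 (10xxxxxx ✓), payload 010010.
Byte 4: 0xA2 = 10100010 (10xxxxxx ✓), payload 100010.
Concatenate: 000011111010010100010 = 0x1F4A2 (21 bits → U+1F4A2).

U+1F4A2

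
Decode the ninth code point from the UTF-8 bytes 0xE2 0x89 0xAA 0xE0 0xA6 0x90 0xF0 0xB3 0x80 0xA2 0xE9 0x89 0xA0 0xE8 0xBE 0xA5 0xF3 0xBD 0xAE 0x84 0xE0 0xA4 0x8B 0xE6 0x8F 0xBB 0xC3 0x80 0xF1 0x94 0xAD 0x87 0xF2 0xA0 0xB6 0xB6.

Offset 0: leading byte 0xE2 = 11100010 → 3-byte char #1 = E2 89 AA.
Offset 3: leading byte 0xE0 = 11100000 → 3-byte char #2 = E0 A6 90.
Offset 6: leading byte 0xF0 = 11110000 → 4-byte char #3 = F0 B3 80 A2.
Offset 10: leading byte 0xE9 = 11101001 → 3-byte char #4 = E9 89 A0.
Offset 13: leading byte 0xE8 = 11101000 → 3-byte char #5 = E8 BE A5.
Offset 16: leading byte 0xF3 = 11110011 → 4-byte char #6 = F3 BD AE 84.
Offset 20: leading byte 0xE0 = 11100000 → 3-byte char #7 = E0 A4 8B.
Offset 23: leading byte 0xE6 = 11100110 → 3-byte char #8 = E6 8F BB.
Offset 26: leading byte 0xC3 = 11000011 → 2-byte char #9 = C3 80.
Leading byte 0xC3 = 11000011 matches 110xxxxx → 2-byte sequence.
Byte 1: 0xC3 = 11000011, payload 00011 (5 bits).
Byte 2: 0x80 = 10000000 (10xxxxxx ✓), payload 000000.
Concatenate: 00011000000 = 0xC0 (11 bits → U+00C0).

U+00C0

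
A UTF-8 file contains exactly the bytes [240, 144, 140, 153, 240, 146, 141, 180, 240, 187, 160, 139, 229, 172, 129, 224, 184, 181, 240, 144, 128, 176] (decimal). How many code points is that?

Byte at offset 0: 0xF0 = 11110000 → 4-byte char (#1). Advance 4.
Byte at offset 4: 0xF0 = 11110000 → 4-byte char (#2). Advance 4.
Byte at offset 8: 0xF0 = 11110000 → 4-byte char (#3). Advance 4.
Byte at offset 12: 0xE5 = 11100101 → 3-byte char (#4). Advance 3.
Byte at offset 15: 0xE0 = 11100000 → 3-byte char (#5). Advance 3.
Byte at offset 18: 0xF0 = 11110000 → 4-byte char (#6). Advance 4.
Reached end at offset 22 after 6 code points.

6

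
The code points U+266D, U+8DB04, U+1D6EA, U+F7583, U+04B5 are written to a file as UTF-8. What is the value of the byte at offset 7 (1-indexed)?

1-indexed offset 7 is 0-indexed offset 6.
U+266D → 3-byte form E2 99 AD at offsets 0–2.
U+8DB04 → 4-byte form F2 8D AC 84 at offsets 3–6.
Offset 6 falls in char 2's range; it's byte 4 of F2 8D AC 84 = 0x84.

0x84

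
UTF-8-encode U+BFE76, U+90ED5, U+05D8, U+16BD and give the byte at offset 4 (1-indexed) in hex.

0xB6

1-indexed offset 4 is 0-indexed offset 3.
U+BFE76 → 4-byte form F2 BF B9 B6 at offsets 0–3.
Offset 3 falls in char 1's range; it's byte 4 of F2 BF B9 B6 = 0xB6.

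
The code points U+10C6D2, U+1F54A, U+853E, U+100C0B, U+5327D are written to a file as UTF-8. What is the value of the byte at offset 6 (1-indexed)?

1-indexed offset 6 is 0-indexed offset 5.
U+10C6D2 → 4-byte form F4 8C 9B 92 at offsets 0–3.
U+1F54A → 4-byte form F0 9F 95 8A at offsets 4–7.
Offset 5 falls in char 2's range; it's byte 2 of F0 9F 95 8A = 0x9F.

0x9F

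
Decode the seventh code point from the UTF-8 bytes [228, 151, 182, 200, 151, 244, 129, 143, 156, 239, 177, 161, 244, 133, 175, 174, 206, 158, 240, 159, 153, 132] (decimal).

Offset 0: leading byte 0xE4 = 11100100 → 3-byte char #1 = E4 97 B6.
Offset 3: leading byte 0xC8 = 11001000 → 2-byte char #2 = C8 97.
Offset 5: leading byte 0xF4 = 11110100 → 4-byte char #3 = F4 81 8F 9C.
Offset 9: leading byte 0xEF = 11101111 → 3-byte char #4 = EF B1 A1.
Offset 12: leading byte 0xF4 = 11110100 → 4-byte char #5 = F4 85 AF AE.
Offset 16: leading byte 0xCE = 11001110 → 2-byte char #6 = CE 9E.
Offset 18: leading byte 0xF0 = 11110000 → 4-byte char #7 = F0 9F 99 84.
Leading byte 0xF0 = 11110000 matches 11110xxx → 4-byte sequence.
Byte 1: 0xF0 = 11110000, payload 000 (3 bits).
Byte 2: 0x9F = 10011111 (10xxxxxx ✓), payload 011111.
Byte 3: 0x99 = 10011001 (10xxxxxx ✓), payload 011001.
Byte 4: 0x84 = 10000100 (10xxxxxx ✓), payload 000100.
Concatenate: 000011111011001000100 = 0x1F644 (21 bits → U+1F644).

U+1F644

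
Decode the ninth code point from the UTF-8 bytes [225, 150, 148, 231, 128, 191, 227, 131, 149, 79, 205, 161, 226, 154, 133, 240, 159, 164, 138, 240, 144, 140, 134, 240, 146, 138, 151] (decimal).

Offset 0: leading byte 0xE1 = 11100001 → 3-byte char #1 = E1 96 94.
Offset 3: leading byte 0xE7 = 11100111 → 3-byte char #2 = E7 80 BF.
Offset 6: leading byte 0xE3 = 11100011 → 3-byte char #3 = E3 83 95.
Offset 9: leading byte 0x4F = 01001111 → 1-byte char #4 = 4F.
Offset 10: leading byte 0xCD = 11001101 → 2-byte char #5 = CD A1.
Offset 12: leading byte 0xE2 = 11100010 → 3-byte char #6 = E2 9A 85.
Offset 15: leading byte 0xF0 = 11110000 → 4-byte char #7 = F0 9F A4 8A.
Offset 19: leading byte 0xF0 = 11110000 → 4-byte char #8 = F0 90 8C 86.
Offset 23: leading byte 0xF0 = 11110000 → 4-byte char #9 = F0 92 8A 97.
Leading byte 0xF0 = 11110000 matches 11110xxx → 4-byte sequence.
Byte 1: 0xF0 = 11110000, payload 000 (3 bits).
Byte 2: 0x92 = 10010010 (10xxxxxx ✓), payload 010010.
Byte 3: 0x8A = 10001010 (10xxxxxx ✓), payload 001010.
Byte 4: 0x97 = 10010111 (10xxxxxx ✓), payload 010111.
Concatenate: 000010010001010010111 = 0x12297 (21 bits → U+12297).

U+12297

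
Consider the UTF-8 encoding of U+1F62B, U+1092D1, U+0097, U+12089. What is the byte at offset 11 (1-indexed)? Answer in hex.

1-indexed offset 11 is 0-indexed offset 10.
U+1F62B → 4-byte form F0 9F 98 AB at offsets 0–3.
U+1092D1 → 4-byte form F4 89 8B 91 at offsets 4–7.
U+0097 → 2-byte form C2 97 at offsets 8–9.
U+12089 → 4-byte form F0 92 82 89 at offsets 10–13.
Offset 10 falls in char 4's range; it's byte 1 of F0 92 82 89 = 0xF0.

0xF0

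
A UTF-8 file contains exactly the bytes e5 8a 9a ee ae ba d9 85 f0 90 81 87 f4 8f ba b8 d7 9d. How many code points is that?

Byte at offset 0: 0xE5 = 11100101 → 3-byte char (#1). Advance 3.
Byte at offset 3: 0xEE = 11101110 → 3-byte char (#2). Advance 3.
Byte at offset 6: 0xD9 = 11011001 → 2-byte char (#3). Advance 2.
Byte at offset 8: 0xF0 = 11110000 → 4-byte char (#4). Advance 4.
Byte at offset 12: 0xF4 = 11110100 → 4-byte char (#5). Advance 4.
Byte at offset 16: 0xD7 = 11010111 → 2-byte char (#6). Advance 2.
Reached end at offset 18 after 6 code points.

6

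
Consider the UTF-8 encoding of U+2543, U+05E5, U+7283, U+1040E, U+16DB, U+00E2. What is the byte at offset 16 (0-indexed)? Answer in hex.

U+2543 → 3-byte form E2 95 83 at offsets 0–2.
U+05E5 → 2-byte form D7 A5 at offsets 3–4.
U+7283 → 3-byte form E7 8A 83 at offsets 5–7.
U+1040E → 4-byte form F0 90 90 8E at offsets 8–11.
U+16DB → 3-byte form E1 9B 9B at offsets 12–14.
U+00E2 → 2-byte form C3 A2 at offsets 15–16.
Offset 16 falls in char 6's range; it's byte 2 of C3 A2 = 0xA2.

0xA2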